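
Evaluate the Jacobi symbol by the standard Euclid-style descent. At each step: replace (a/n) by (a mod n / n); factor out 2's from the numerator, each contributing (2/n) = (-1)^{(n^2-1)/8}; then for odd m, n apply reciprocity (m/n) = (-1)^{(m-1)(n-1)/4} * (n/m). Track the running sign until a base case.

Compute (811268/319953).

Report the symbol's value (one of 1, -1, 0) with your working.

(811268/319953) = (171362/319953)   [reduce mod 319953]
171362 = 2^1·85681; (2/319953) = +1 since 319953 mod 8 = 1, so (171362/319953) = (+1)^1·(85681/319953); sign now +1
reciprocity: (85681/319953) = +1·(319953/85681) since 85681 mod 4 = 1, 319953 mod 4 = 1; sign now +1
(319953/85681) = (62910/85681)   [reduce mod 85681]
62910 = 2^1·31455; (2/85681) = +1 since 85681 mod 8 = 1, so (62910/85681) = (+1)^1·(31455/85681); sign now +1
reciprocity: (31455/85681) = +1·(85681/31455) since 31455 mod 4 = 3, 85681 mod 4 = 1; sign now +1
(85681/31455) = (22771/31455)   [reduce mod 31455]
reciprocity: (22771/31455) = -1·(31455/22771) since 22771 mod 4 = 3, 31455 mod 4 = 3; sign now -1
(31455/22771) = (8684/22771)   [reduce mod 22771]
8684 = 2^2·2171; (2/22771) = -1 since 22771 mod 8 = 3, so (8684/22771) = (-1)^2·(2171/22771); sign now -1
reciprocity: (2171/22771) = -1·(22771/2171) since 2171 mod 4 = 3, 22771 mod 4 = 3; sign now +1
(22771/2171) = (1061/2171)   [reduce mod 2171]
reciprocity: (1061/2171) = +1·(2171/1061) since 1061 mod 4 = 1, 2171 mod 4 = 3; sign now +1
(2171/1061) = (49/1061)   [reduce mod 1061]
reciprocity: (49/1061) = +1·(1061/49) since 49 mod 4 = 1, 1061 mod 4 = 1; sign now +1
(1061/49) = (32/49)   [reduce mod 49]
32 = 2^5·1; (2/49) = +1 since 49 mod 8 = 1, so (32/49) = (+1)^5·(1/49); sign now +1
(1/49) = 1; final value = sign = +1

1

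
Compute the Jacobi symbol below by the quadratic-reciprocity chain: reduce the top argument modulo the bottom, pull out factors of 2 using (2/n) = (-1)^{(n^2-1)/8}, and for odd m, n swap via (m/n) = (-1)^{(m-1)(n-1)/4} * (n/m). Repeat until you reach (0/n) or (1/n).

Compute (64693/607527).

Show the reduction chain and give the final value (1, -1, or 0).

reciprocity: (64693/607527) = +1·(607527/64693) since 64693 mod 4 = 1, 607527 mod 4 = 3; sign now +1
(607527/64693) = (25290/64693)   [reduce mod 64693]
25290 = 2^1·12645; (2/64693) = -1 since 64693 mod 8 = 5, so (25290/64693) = (-1)^1·(12645/64693); sign now -1
reciprocity: (12645/64693) = +1·(64693/12645) since 12645 mod 4 = 1, 64693 mod 4 = 1; sign now -1
(64693/12645) = (1468/12645)   [reduce mod 12645]
1468 = 2^2·367; (2/12645) = -1 since 12645 mod 8 = 5, so (1468/12645) = (-1)^2·(367/12645); sign now -1
reciprocity: (367/12645) = +1·(12645/367) since 367 mod 4 = 3, 12645 mod 4 = 1; sign now -1
(12645/367) = (167/367)   [reduce mod 367]
reciprocity: (167/367) = -1·(367/167) since 167 mod 4 = 3, 367 mod 4 = 3; sign now +1
(367/167) = (33/167)   [reduce mod 167]
reciprocity: (33/167) = +1·(167/33) since 33 mod 4 = 1, 167 mod 4 = 3; sign now +1
(167/33) = (2/33)   [reduce mod 33]
2 = 2^1·1; (2/33) = +1 since 33 mod 8 = 1, so (2/33) = (+1)^1·(1/33); sign now +1
(1/33) = 1; final value = sign = +1

1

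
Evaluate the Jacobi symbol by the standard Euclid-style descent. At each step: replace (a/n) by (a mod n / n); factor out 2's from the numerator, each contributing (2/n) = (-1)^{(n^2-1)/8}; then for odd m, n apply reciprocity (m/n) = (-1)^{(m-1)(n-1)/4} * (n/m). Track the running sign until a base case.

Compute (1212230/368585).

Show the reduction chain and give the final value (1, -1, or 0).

(1212230/368585) = (106475/368585)   [reduce mod 368585]
reciprocity: (106475/368585) = +1·(368585/106475) since 106475 mod 4 = 3, 368585 mod 4 = 1; sign now +1
(368585/106475) = (49160/106475)   [reduce mod 106475]
49160 = 2^3·6145; (2/106475) = -1 since 106475 mod 8 = 3, so (49160/106475) = (-1)^3·(6145/106475); sign now -1
reciprocity: (6145/106475) = +1·(106475/6145) since 6145 mod 4 = 1, 106475 mod 4 = 3; sign now -1
(106475/6145) = (2010/6145)   [reduce mod 6145]
2010 = 2^1·1005; (2/6145) = +1 since 6145 mod 8 = 1, so (2010/6145) = (+1)^1·(1005/6145); sign now -1
reciprocity: (1005/6145) = +1·(6145/1005) since 1005 mod 4 = 1, 6145 mod 4 = 1; sign now -1
(6145/1005) = (115/1005)   [reduce mod 1005]
reciprocity: (115/1005) = +1·(1005/115) since 115 mod 4 = 3, 1005 mod 4 = 1; sign now -1
(1005/115) = (85/115)   [reduce mod 115]
reciprocity: (85/115) = +1·(115/85) since 85 mod 4 = 1, 115 mod 4 = 3; sign now -1
(115/85) = (30/85)   [reduce mod 85]
30 = 2^1·15; (2/85) = -1 since 85 mod 8 = 5, so (30/85) = (-1)^1·(15/85); sign now +1
reciprocity: (15/85) = +1·(85/15) since 15 mod 4 = 3, 85 mod 4 = 1; sign now +1
(85/15) = (10/15)   [reduce mod 15]
10 = 2^1·5; (2/15) = +1 since 15 mod 8 = 7, so (10/15) = (+1)^1·(5/15); sign now +1
reciprocity: (5/15) = +1·(15/5) since 5 mod 4 = 1, 15 mod 4 = 3; sign now +1
(15/5) = (0/5)   [reduce mod 5]
(0/5) = 0   [gcd(a, n) > 1]; final value = 0

0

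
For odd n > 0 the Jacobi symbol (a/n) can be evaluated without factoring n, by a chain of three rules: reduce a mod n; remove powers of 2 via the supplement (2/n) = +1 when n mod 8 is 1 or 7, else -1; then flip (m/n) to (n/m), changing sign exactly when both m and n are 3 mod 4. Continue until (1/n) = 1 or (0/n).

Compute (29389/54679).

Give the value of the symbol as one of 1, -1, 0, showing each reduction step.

-1

flip (29389/54679) -> (54679/29389): both odd, 29389 mod 4 = 1, 54679 mod 4 = 3, so the flip contributes +1; sign now +1
(54679/29389): 54679 mod 29389 = 25290, so (54679/29389) = (25290/29389)
factor out 2^1: 25290 = 2^1·12645; with 29389 mod 8 = 5, (2/29389) = -1; sign now -1; continue with (12645/29389)
flip (12645/29389) -> (29389/12645): both odd, 12645 mod 4 = 1, 29389 mod 4 = 1, so the flip contributes +1; sign now -1
(29389/12645): 29389 mod 12645 = 4099, so (29389/12645) = (4099/12645)
flip (4099/12645) -> (12645/4099): both odd, 4099 mod 4 = 3, 12645 mod 4 = 1, so the flip contributes +1; sign now -1
(12645/4099): 12645 mod 4099 = 348, so (12645/4099) = (348/4099)
factor out 2^2: 348 = 2^2·87; with 4099 mod 8 = 3, (2/4099) = -1; sign now -1; continue with (87/4099)
flip (87/4099) -> (4099/87): both odd, 87 mod 4 = 3, 4099 mod 4 = 3, so the flip contributes -1; sign now +1
(4099/87): 4099 mod 87 = 10, so (4099/87) = (10/87)
factor out 2^1: 10 = 2^1·5; with 87 mod 8 = 7, (2/87) = +1; sign now +1; continue with (5/87)
flip (5/87) -> (87/5): both odd, 5 mod 4 = 1, 87 mod 4 = 3, so the flip contributes +1; sign now +1
(87/5): 87 mod 5 = 2, so (87/5) = (2/5)
factor out 2^1: 2 = 2^1·1; with 5 mod 8 = 5, (2/5) = -1; sign now -1; continue with (1/5)
reached (1/5) = 1, so the symbol is -1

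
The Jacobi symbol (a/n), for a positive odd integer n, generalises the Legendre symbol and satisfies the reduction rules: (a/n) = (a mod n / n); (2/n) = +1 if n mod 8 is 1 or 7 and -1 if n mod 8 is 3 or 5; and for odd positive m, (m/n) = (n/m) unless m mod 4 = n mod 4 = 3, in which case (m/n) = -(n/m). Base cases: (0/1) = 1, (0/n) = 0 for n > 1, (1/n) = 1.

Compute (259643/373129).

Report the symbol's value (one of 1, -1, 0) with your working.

flip (259643/373129) -> (373129/259643): both odd, 259643 mod 4 = 3, 373129 mod 4 = 1, so the flip contributes +1; sign now +1
(373129/259643): 373129 mod 259643 = 113486, so (373129/259643) = (113486/259643)
factor out 2^1: 113486 = 2^1·56743; with 259643 mod 8 = 3, (2/259643) = -1; sign now -1; continue with (56743/259643)
flip (56743/259643) -> (259643/56743): both odd, 56743 mod 4 = 3, 259643 mod 4 = 3, so the flip contributes -1; sign now +1
(259643/56743): 259643 mod 56743 = 32671, so (259643/56743) = (32671/56743)
flip (32671/56743) -> (56743/32671): both odd, 32671 mod 4 = 3, 56743 mod 4 = 3, so the flip contributes -1; sign now -1
(56743/32671): 56743 mod 32671 = 24072, so (56743/32671) = (24072/32671)
factor out 2^3: 24072 = 2^3·3009; with 32671 mod 8 = 7, (2/32671) = +1; sign now -1; continue with (3009/32671)
flip (3009/32671) -> (32671/3009): both odd, 3009 mod 4 = 1, 32671 mod 4 = 3, so the flip contributes +1; sign now -1
(32671/3009): 32671 mod 3009 = 2581, so (32671/3009) = (2581/3009)
flip (2581/3009) -> (3009/2581): both odd, 2581 mod 4 = 1, 3009 mod 4 = 1, so the flip contributes +1; sign now -1
(3009/2581): 3009 mod 2581 = 428, so (3009/2581) = (428/2581)
factor out 2^2: 428 = 2^2·107; with 2581 mod 8 = 5, (2/2581) = -1; sign now -1; continue with (107/2581)
flip (107/2581) -> (2581/107): both odd, 107 mod 4 = 3, 2581 mod 4 = 1, so the flip contributes +1; sign now -1
(2581/107): 2581 mod 107 = 13, so (2581/107) = (13/107)
flip (13/107) -> (107/13): both odd, 13 mod 4 = 1, 107 mod 4 = 3, so the flip contributes +1; sign now -1
(107/13): 107 mod 13 = 3, so (107/13) = (3/13)
flip (3/13) -> (13/3): both odd, 3 mod 4 = 3, 13 mod 4 = 1, so the flip contributes +1; sign now -1
(13/3): 13 mod 3 = 1, so (13/3) = (1/3)
reached (1/3) = 1, so the symbol is -1

-1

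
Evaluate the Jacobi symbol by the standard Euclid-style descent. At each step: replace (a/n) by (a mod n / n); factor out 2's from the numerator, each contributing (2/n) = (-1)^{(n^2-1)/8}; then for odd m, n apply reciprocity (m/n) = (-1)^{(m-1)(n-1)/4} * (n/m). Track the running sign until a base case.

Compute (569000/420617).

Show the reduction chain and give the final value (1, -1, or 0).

(569000/420617): 569000 mod 420617 = 148383, so (569000/420617) = (148383/420617)
flip (148383/420617) -> (420617/148383): both odd, 148383 mod 4 = 3, 420617 mod 4 = 1, so the flip contributes +1; sign now +1
(420617/148383): 420617 mod 148383 = 123851, so (420617/148383) = (123851/148383)
flip (123851/148383) -> (148383/123851): both odd, 123851 mod 4 = 3, 148383 mod 4 = 3, so the flip contributes -1; sign now -1
(148383/123851): 148383 mod 123851 = 24532, so (148383/123851) = (24532/123851)
factor out 2^2: 24532 = 2^2·6133; with 123851 mod 8 = 3, (2/123851) = -1; sign now -1; continue with (6133/123851)
flip (6133/123851) -> (123851/6133): both odd, 6133 mod 4 = 1, 123851 mod 4 = 3, so the flip contributes +1; sign now -1
(123851/6133): 123851 mod 6133 = 1191, so (123851/6133) = (1191/6133)
flip (1191/6133) -> (6133/1191): both odd, 1191 mod 4 = 3, 6133 mod 4 = 1, so the flip contributes +1; sign now -1
(6133/1191): 6133 mod 1191 = 178, so (6133/1191) = (178/1191)
factor out 2^1: 178 = 2^1·89; with 1191 mod 8 = 7, (2/1191) = +1; sign now -1; continue with (89/1191)
flip (89/1191) -> (1191/89): both odd, 89 mod 4 = 1, 1191 mod 4 = 3, so the flip contributes +1; sign now -1
(1191/89): 1191 mod 89 = 34, so (1191/89) = (34/89)
factor out 2^1: 34 = 2^1·17; with 89 mod 8 = 1, (2/89) = +1; sign now -1; continue with (17/89)
flip (17/89) -> (89/17): both odd, 17 mod 4 = 1, 89 mod 4 = 1, so the flip contributes +1; sign now -1
(89/17): 89 mod 17 = 4, so (89/17) = (4/17)
factor out 2^2: 4 = 2^2·1; with 17 mod 8 = 1, (2/17) = +1; sign now -1; continue with (1/17)
reached (1/17) = 1, so the symbol is -1

-1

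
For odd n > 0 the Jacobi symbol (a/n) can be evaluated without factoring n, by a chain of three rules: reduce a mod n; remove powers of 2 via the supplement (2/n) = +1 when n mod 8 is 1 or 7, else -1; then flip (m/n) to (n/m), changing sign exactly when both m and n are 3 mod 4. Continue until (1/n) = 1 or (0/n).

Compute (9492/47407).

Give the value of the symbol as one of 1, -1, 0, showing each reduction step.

9492 = 2^2·2373; (2/47407) = +1 since 47407 mod 8 = 7, so (9492/47407) = (+1)^2·(2373/47407); sign now +1
reciprocity: (2373/47407) = +1·(47407/2373) since 2373 mod 4 = 1, 47407 mod 4 = 3; sign now +1
(47407/2373) = (2320/2373)   [reduce mod 2373]
2320 = 2^4·145; (2/2373) = -1 since 2373 mod 8 = 5, so (2320/2373) = (-1)^4·(145/2373); sign now +1
reciprocity: (145/2373) = +1·(2373/145) since 145 mod 4 = 1, 2373 mod 4 = 1; sign now +1
(2373/145) = (53/145)   [reduce mod 145]
reciprocity: (53/145) = +1·(145/53) since 53 mod 4 = 1, 145 mod 4 = 1; sign now +1
(145/53) = (39/53)   [reduce mod 53]
reciprocity: (39/53) = +1·(53/39) since 39 mod 4 = 3, 53 mod 4 = 1; sign now +1
(53/39) = (14/39)   [reduce mod 39]
14 = 2^1·7; (2/39) = +1 since 39 mod 8 = 7, so (14/39) = (+1)^1·(7/39); sign now +1
reciprocity: (7/39) = -1·(39/7) since 7 mod 4 = 3, 39 mod 4 = 3; sign now -1
(39/7) = (4/7)   [reduce mod 7]
4 = 2^2·1; (2/7) = +1 since 7 mod 8 = 7, so (4/7) = (+1)^2·(1/7); sign now -1
(1/7) = 1; final value = sign = -1

-1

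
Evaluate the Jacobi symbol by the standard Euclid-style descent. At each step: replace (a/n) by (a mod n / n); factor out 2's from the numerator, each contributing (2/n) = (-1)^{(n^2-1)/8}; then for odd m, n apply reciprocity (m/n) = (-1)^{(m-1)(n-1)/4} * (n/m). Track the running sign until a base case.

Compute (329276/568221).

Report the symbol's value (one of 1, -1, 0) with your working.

1

factor out 2^2: 329276 = 2^2·82319; with 568221 mod 8 = 5, (2/568221) = -1; sign now +1; continue with (82319/568221)
flip (82319/568221) -> (568221/82319): both odd, 82319 mod 4 = 3, 568221 mod 4 = 1, so the flip contributes +1; sign now +1
(568221/82319): 568221 mod 82319 = 74307, so (568221/82319) = (74307/82319)
flip (74307/82319) -> (82319/74307): both odd, 74307 mod 4 = 3, 82319 mod 4 = 3, so the flip contributes -1; sign now -1
(82319/74307): 82319 mod 74307 = 8012, so (82319/74307) = (8012/74307)
factor out 2^2: 8012 = 2^2·2003; with 74307 mod 8 = 3, (2/74307) = -1; sign now -1; continue with (2003/74307)
flip (2003/74307) -> (74307/2003): both odd, 2003 mod 4 = 3, 74307 mod 4 = 3, so the flip contributes -1; sign now +1
(74307/2003): 74307 mod 2003 = 196, so (74307/2003) = (196/2003)
factor out 2^2: 196 = 2^2·49; with 2003 mod 8 = 3, (2/2003) = -1; sign now +1; continue with (49/2003)
flip (49/2003) -> (2003/49): both odd, 49 mod 4 = 1, 2003 mod 4 = 3, so the flip contributes +1; sign now +1
(2003/49): 2003 mod 49 = 43, so (2003/49) = (43/49)
flip (43/49) -> (49/43): both odd, 43 mod 4 = 3, 49 mod 4 = 1, so the flip contributes +1; sign now +1
(49/43): 49 mod 43 = 6, so (49/43) = (6/43)
factor out 2^1: 6 = 2^1·3; with 43 mod 8 = 3, (2/43) = -1; sign now -1; continue with (3/43)
flip (3/43) -> (43/3): both odd, 3 mod 4 = 3, 43 mod 4 = 3, so the flip contributes -1; sign now +1
(43/3): 43 mod 3 = 1, so (43/3) = (1/3)
reached (1/3) = 1, so the symbol is +1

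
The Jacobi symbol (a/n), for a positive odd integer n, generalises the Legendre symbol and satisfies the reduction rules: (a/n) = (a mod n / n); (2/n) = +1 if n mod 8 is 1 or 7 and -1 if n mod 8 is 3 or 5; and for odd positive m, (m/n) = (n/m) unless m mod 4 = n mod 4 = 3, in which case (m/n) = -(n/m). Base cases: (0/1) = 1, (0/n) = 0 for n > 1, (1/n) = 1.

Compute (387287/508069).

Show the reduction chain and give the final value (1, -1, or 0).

flip (387287/508069) -> (508069/387287): both odd, 387287 mod 4 = 3, 508069 mod 4 = 1, so the flip contributes +1; sign now +1
(508069/387287): 508069 mod 387287 = 120782, so (508069/387287) = (120782/387287)
factor out 2^1: 120782 = 2^1·60391; with 387287 mod 8 = 7, (2/387287) = +1; sign now +1; continue with (60391/387287)
flip (60391/387287) -> (387287/60391): both odd, 60391 mod 4 = 3, 387287 mod 4 = 3, so the flip contributes -1; sign now -1
(387287/60391): 387287 mod 60391 = 24941, so (387287/60391) = (24941/60391)
flip (24941/60391) -> (60391/24941): both odd, 24941 mod 4 = 1, 60391 mod 4 = 3, so the flip contributes +1; sign now -1
(60391/24941): 60391 mod 24941 = 10509, so (60391/24941) = (10509/24941)
flip (10509/24941) -> (24941/10509): both odd, 10509 mod 4 = 1, 24941 mod 4 = 1, so the flip contributes +1; sign now -1
(24941/10509): 24941 mod 10509 = 3923, so (24941/10509) = (3923/10509)
flip (3923/10509) -> (10509/3923): both odd, 3923 mod 4 = 3, 10509 mod 4 = 1, so the flip contributes +1; sign now -1
(10509/3923): 10509 mod 3923 = 2663, so (10509/3923) = (2663/3923)
flip (2663/3923) -> (3923/2663): both odd, 2663 mod 4 = 3, 3923 mod 4 = 3, so the flip contributes -1; sign now +1
(3923/2663): 3923 mod 2663 = 1260, so (3923/2663) = (1260/2663)
factor out 2^2: 1260 = 2^2·315; with 2663 mod 8 = 7, (2/2663) = +1; sign now +1; continue with (315/2663)
flip (315/2663) -> (2663/315): both odd, 315 mod 4 = 3, 2663 mod 4 = 3, so the flip contributes -1; sign now -1
(2663/315): 2663 mod 315 = 143, so (2663/315) = (143/315)
flip (143/315) -> (315/143): both odd, 143 mod 4 = 3, 315 mod 4 = 3, so the flip contributes -1; sign now +1
(315/143): 315 mod 143 = 29, so (315/143) = (29/143)
flip (29/143) -> (143/29): both odd, 29 mod 4 = 1, 143 mod 4 = 3, so the flip contributes +1; sign now +1
(143/29): 143 mod 29 = 27, so (143/29) = (27/29)
flip (27/29) -> (29/27): both odd, 27 mod 4 = 3, 29 mod 4 = 1, so the flip contributes +1; sign now +1
(29/27): 29 mod 27 = 2, so (29/27) = (2/27)
factor out 2^1: 2 = 2^1·1; with 27 mod 8 = 3, (2/27) = -1; sign now -1; continue with (1/27)
reached (1/27) = 1, so the symbol is -1

-1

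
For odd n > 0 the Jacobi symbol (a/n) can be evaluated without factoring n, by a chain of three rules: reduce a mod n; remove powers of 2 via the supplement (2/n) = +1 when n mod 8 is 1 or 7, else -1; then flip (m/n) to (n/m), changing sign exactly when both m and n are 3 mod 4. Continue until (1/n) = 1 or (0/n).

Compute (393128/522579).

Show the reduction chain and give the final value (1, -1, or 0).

factor out 2^3: 393128 = 2^3·49141; with 522579 mod 8 = 3, (2/522579) = -1; sign now -1; continue with (49141/522579)
flip (49141/522579) -> (522579/49141): both odd, 49141 mod 4 = 1, 522579 mod 4 = 3, so the flip contributes +1; sign now -1
(522579/49141): 522579 mod 49141 = 31169, so (522579/49141) = (31169/49141)
flip (31169/49141) -> (49141/31169): both odd, 31169 mod 4 = 1, 49141 mod 4 = 1, so the flip contributes +1; sign now -1
(49141/31169): 49141 mod 31169 = 17972, so (49141/31169) = (17972/31169)
factor out 2^2: 17972 = 2^2·4493; with 31169 mod 8 = 1, (2/31169) = +1; sign now -1; continue with (4493/31169)
flip (4493/31169) -> (31169/4493): both odd, 4493 mod 4 = 1, 31169 mod 4 = 1, so the flip contributes +1; sign now -1
(31169/4493): 31169 mod 4493 = 4211, so (31169/4493) = (4211/4493)
flip (4211/4493) -> (4493/4211): both odd, 4211 mod 4 = 3, 4493 mod 4 = 1, so the flip contributes +1; sign now -1
(4493/4211): 4493 mod 4211 = 282, so (4493/4211) = (282/4211)
factor out 2^1: 282 = 2^1·141; with 4211 mod 8 = 3, (2/4211) = -1; sign now +1; continue with (141/4211)
flip (141/4211) -> (4211/141): both odd, 141 mod 4 = 1, 4211 mod 4 = 3, so the flip contributes +1; sign now +1
(4211/141): 4211 mod 141 = 122, so (4211/141) = (122/141)
factor out 2^1: 122 = 2^1·61; with 141 mod 8 = 5, (2/141) = -1; sign now -1; continue with (61/141)
flip (61/141) -> (141/61): both odd, 61 mod 4 = 1, 141 mod 4 = 1, so the flip contributes +1; sign now -1
(141/61): 141 mod 61 = 19, so (141/61) = (19/61)
flip (19/61) -> (61/19): both odd, 19 mod 4 = 3, 61 mod 4 = 1, so the flip contributes +1; sign now -1
(61/19): 61 mod 19 = 4, so (61/19) = (4/19)
factor out 2^2: 4 = 2^2·1; with 19 mod 8 = 3, (2/19) = -1; sign now -1; continue with (1/19)
reached (1/19) = 1, so the symbol is -1

-1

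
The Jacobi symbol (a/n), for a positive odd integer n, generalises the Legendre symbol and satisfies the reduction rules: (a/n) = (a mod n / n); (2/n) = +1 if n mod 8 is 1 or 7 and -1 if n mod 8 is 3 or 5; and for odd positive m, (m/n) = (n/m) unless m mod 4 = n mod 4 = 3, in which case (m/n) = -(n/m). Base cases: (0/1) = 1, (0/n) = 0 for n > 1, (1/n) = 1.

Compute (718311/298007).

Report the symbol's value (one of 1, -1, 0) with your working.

-1

(718311/298007): 718311 mod 298007 = 122297, so (718311/298007) = (122297/298007)
flip (122297/298007) -> (298007/122297): both odd, 122297 mod 4 = 1, 298007 mod 4 = 3, so the flip contributes +1; sign now +1
(298007/122297): 298007 mod 122297 = 53413, so (298007/122297) = (53413/122297)
flip (53413/122297) -> (122297/53413): both odd, 53413 mod 4 = 1, 122297 mod 4 = 1, so the flip contributes +1; sign now +1
(122297/53413): 122297 mod 53413 = 15471, so (122297/53413) = (15471/53413)
flip (15471/53413) -> (53413/15471): both odd, 15471 mod 4 = 3, 53413 mod 4 = 1, so the flip contributes +1; sign now +1
(53413/15471): 53413 mod 15471 = 7000, so (53413/15471) = (7000/15471)
factor out 2^3: 7000 = 2^3·875; with 15471 mod 8 = 7, (2/15471) = +1; sign now +1; continue with (875/15471)
flip (875/15471) -> (15471/875): both odd, 875 mod 4 = 3, 15471 mod 4 = 3, so the flip contributes -1; sign now -1
(15471/875): 15471 mod 875 = 596, so (15471/875) = (596/875)
factor out 2^2: 596 = 2^2·149; with 875 mod 8 = 3, (2/875) = -1; sign now -1; continue with (149/875)
flip (149/875) -> (875/149): both odd, 149 mod 4 = 1, 875 mod 4 = 3, so the flip contributes +1; sign now -1
(875/149): 875 mod 149 = 130, so (875/149) = (130/149)
factor out 2^1: 130 = 2^1·65; with 149 mod 8 = 5, (2/149) = -1; sign now +1; continue with (65/149)
flip (65/149) -> (149/65): both odd, 65 mod 4 = 1, 149 mod 4 = 1, so the flip contributes +1; sign now +1
(149/65): 149 mod 65 = 19, so (149/65) = (19/65)
flip (19/65) -> (65/19): both odd, 19 mod 4 = 3, 65 mod 4 = 1, so the flip contributes +1; sign now +1
(65/19): 65 mod 19 = 8, so (65/19) = (8/19)
factor out 2^3: 8 = 2^3·1; with 19 mod 8 = 3, (2/19) = -1; sign now -1; continue with (1/19)
reached (1/19) = 1, so the symbol is -1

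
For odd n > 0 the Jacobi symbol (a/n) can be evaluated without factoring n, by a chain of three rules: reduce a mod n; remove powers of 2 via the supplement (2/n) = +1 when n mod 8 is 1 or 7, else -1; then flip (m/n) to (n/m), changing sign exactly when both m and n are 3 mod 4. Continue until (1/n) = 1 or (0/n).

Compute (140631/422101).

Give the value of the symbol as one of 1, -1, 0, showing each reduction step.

1

flip (140631/422101) -> (422101/140631): both odd, 140631 mod 4 = 3, 422101 mod 4 = 1, so the flip contributes +1; sign now +1
(422101/140631): 422101 mod 140631 = 208, so (422101/140631) = (208/140631)
factor out 2^4: 208 = 2^4·13; with 140631 mod 8 = 7, (2/140631) = +1; sign now +1; continue with (13/140631)
flip (13/140631) -> (140631/13): both odd, 13 mod 4 = 1, 140631 mod 4 = 3, so the flip contributes +1; sign now +1
(140631/13): 140631 mod 13 = 10, so (140631/13) = (10/13)
factor out 2^1: 10 = 2^1·5; with 13 mod 8 = 5, (2/13) = -1; sign now -1; continue with (5/13)
flip (5/13) -> (13/5): both odd, 5 mod 4 = 1, 13 mod 4 = 1, so the flip contributes +1; sign now -1
(13/5): 13 mod 5 = 3, so (13/5) = (3/5)
flip (3/5) -> (5/3): both odd, 3 mod 4 = 3, 5 mod 4 = 1, so the flip contributes +1; sign now -1
(5/3): 5 mod 3 = 2, so (5/3) = (2/3)
factor out 2^1: 2 = 2^1·1; with 3 mod 8 = 3, (2/3) = -1; sign now +1; continue with (1/3)
reached (1/3) = 1, so the symbol is +1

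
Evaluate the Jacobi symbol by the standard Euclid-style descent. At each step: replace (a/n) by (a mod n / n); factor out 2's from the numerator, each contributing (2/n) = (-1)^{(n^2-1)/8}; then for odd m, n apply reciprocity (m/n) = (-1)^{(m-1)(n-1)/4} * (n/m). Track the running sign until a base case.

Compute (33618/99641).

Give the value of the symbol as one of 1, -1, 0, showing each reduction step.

-1

33618 = 2^1·16809; (2/99641) = +1 since 99641 mod 8 = 1, so (33618/99641) = (+1)^1·(16809/99641); sign now +1
reciprocity: (16809/99641) = +1·(99641/16809) since 16809 mod 4 = 1, 99641 mod 4 = 1; sign now +1
(99641/16809) = (15596/16809)   [reduce mod 16809]
15596 = 2^2·3899; (2/16809) = +1 since 16809 mod 8 = 1, so (15596/16809) = (+1)^2·(3899/16809); sign now +1
reciprocity: (3899/16809) = +1·(16809/3899) since 3899 mod 4 = 3, 16809 mod 4 = 1; sign now +1
(16809/3899) = (1213/3899)   [reduce mod 3899]
reciprocity: (1213/3899) = +1·(3899/1213) since 1213 mod 4 = 1, 3899 mod 4 = 3; sign now +1
(3899/1213) = (260/1213)   [reduce mod 1213]
260 = 2^2·65; (2/1213) = -1 since 1213 mod 8 = 5, so (260/1213) = (-1)^2·(65/1213); sign now +1
reciprocity: (65/1213) = +1·(1213/65) since 65 mod 4 = 1, 1213 mod 4 = 1; sign now +1
(1213/65) = (43/65)   [reduce mod 65]
reciprocity: (43/65) = +1·(65/43) since 43 mod 4 = 3, 65 mod 4 = 1; sign now +1
(65/43) = (22/43)   [reduce mod 43]
22 = 2^1·11; (2/43) = -1 since 43 mod 8 = 3, so (22/43) = (-1)^1·(11/43); sign now -1
reciprocity: (11/43) = -1·(43/11) since 11 mod 4 = 3, 43 mod 4 = 3; sign now +1
(43/11) = (10/11)   [reduce mod 11]
10 = 2^1·5; (2/11) = -1 since 11 mod 8 = 3, so (10/11) = (-1)^1·(5/11); sign now -1
reciprocity: (5/11) = +1·(11/5) since 5 mod 4 = 1, 11 mod 4 = 3; sign now -1
(11/5) = (1/5)   [reduce mod 5]
(1/5) = 1; final value = sign = -1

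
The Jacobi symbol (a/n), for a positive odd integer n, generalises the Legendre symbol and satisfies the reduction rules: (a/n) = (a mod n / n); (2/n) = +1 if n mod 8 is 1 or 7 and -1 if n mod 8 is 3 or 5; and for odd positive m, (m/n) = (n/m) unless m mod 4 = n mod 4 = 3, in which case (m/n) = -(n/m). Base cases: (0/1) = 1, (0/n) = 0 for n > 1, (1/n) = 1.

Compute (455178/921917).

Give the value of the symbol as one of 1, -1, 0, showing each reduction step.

factor out 2^1: 455178 = 2^1·227589; with 921917 mod 8 = 5, (2/921917) = -1; sign now -1; continue with (227589/921917)
flip (227589/921917) -> (921917/227589): both odd, 227589 mod 4 = 1, 921917 mod 4 = 1, so the flip contributes +1; sign now -1
(921917/227589): 921917 mod 227589 = 11561, so (921917/227589) = (11561/227589)
flip (11561/227589) -> (227589/11561): both odd, 11561 mod 4 = 1, 227589 mod 4 = 1, so the flip contributes +1; sign now -1
(227589/11561): 227589 mod 11561 = 7930, so (227589/11561) = (7930/11561)
factor out 2^1: 7930 = 2^1·3965; with 11561 mod 8 = 1, (2/11561) = +1; sign now -1; continue with (3965/11561)
flip (3965/11561) -> (11561/3965): both odd, 3965 mod 4 = 1, 11561 mod 4 = 1, so the flip contributes +1; sign now -1
(11561/3965): 11561 mod 3965 = 3631, so (11561/3965) = (3631/3965)
flip (3631/3965) -> (3965/3631): both odd, 3631 mod 4 = 3, 3965 mod 4 = 1, so the flip contributes +1; sign now -1
(3965/3631): 3965 mod 3631 = 334, so (3965/3631) = (334/3631)
factor out 2^1: 334 = 2^1·167; with 3631 mod 8 = 7, (2/3631) = +1; sign now -1; continue with (167/3631)
flip (167/3631) -> (3631/167): both odd, 167 mod 4 = 3, 3631 mod 4 = 3, so the flip contributes -1; sign now +1
(3631/167): 3631 mod 167 = 124, so (3631/167) = (124/167)
factor out 2^2: 124 = 2^2·31; with 167 mod 8 = 7, (2/167) = +1; sign now +1; continue with (31/167)
flip (31/167) -> (167/31): both odd, 31 mod 4 = 3, 167 mod 4 = 3, so the flip contributes -1; sign now -1
(167/31): 167 mod 31 = 12, so (167/31) = (12/31)
factor out 2^2: 12 = 2^2·3; with 31 mod 8 = 7, (2/31) = +1; sign now -1; continue with (3/31)
flip (3/31) -> (31/3): both odd, 3 mod 4 = 3, 31 mod 4 = 3, so the flip contributes -1; sign now +1
(31/3): 31 mod 3 = 1, so (31/3) = (1/3)
reached (1/3) = 1, so the symbol is +1

1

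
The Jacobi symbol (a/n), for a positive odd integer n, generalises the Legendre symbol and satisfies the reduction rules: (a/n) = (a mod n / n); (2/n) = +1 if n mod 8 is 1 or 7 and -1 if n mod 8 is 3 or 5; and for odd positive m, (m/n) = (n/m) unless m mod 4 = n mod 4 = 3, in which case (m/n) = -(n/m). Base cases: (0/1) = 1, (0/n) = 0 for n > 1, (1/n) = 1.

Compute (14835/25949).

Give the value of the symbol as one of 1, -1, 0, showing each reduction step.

-1

flip (14835/25949) -> (25949/14835): both odd, 14835 mod 4 = 3, 25949 mod 4 = 1, so the flip contributes +1; sign now +1
(25949/14835): 25949 mod 14835 = 11114, so (25949/14835) = (11114/14835)
factor out 2^1: 11114 = 2^1·5557; with 14835 mod 8 = 3, (2/14835) = -1; sign now -1; continue with (5557/14835)
flip (5557/14835) -> (14835/5557): both odd, 5557 mod 4 = 1, 14835 mod 4 = 3, so the flip contributes +1; sign now -1
(14835/5557): 14835 mod 5557 = 3721, so (14835/5557) = (3721/5557)
flip (3721/5557) -> (5557/3721): both odd, 3721 mod 4 = 1, 5557 mod 4 = 1, so the flip contributes +1; sign now -1
(5557/3721): 5557 mod 3721 = 1836, so (5557/3721) = (1836/3721)
factor out 2^2: 1836 = 2^2·459; with 3721 mod 8 = 1, (2/3721) = +1; sign now -1; continue with (459/3721)
flip (459/3721) -> (3721/459): both odd, 459 mod 4 = 3, 3721 mod 4 = 1, so the flip contributes +1; sign now -1
(3721/459): 3721 mod 459 = 49, so (3721/459) = (49/459)
flip (49/459) -> (459/49): both odd, 49 mod 4 = 1, 459 mod 4 = 3, so the flip contributes +1; sign now -1
(459/49): 459 mod 49 = 18, so (459/49) = (18/49)
factor out 2^1: 18 = 2^1·9; with 49 mod 8 = 1, (2/49) = +1; sign now -1; continue with (9/49)
flip (9/49) -> (49/9): both odd, 9 mod 4 = 1, 49 mod 4 = 1, so the flip contributes +1; sign now -1
(49/9): 49 mod 9 = 4, so (49/9) = (4/9)
factor out 2^2: 4 = 2^2·1; with 9 mod 8 = 1, (2/9) = +1; sign now -1; continue with (1/9)
reached (1/9) = 1, so the symbol is -1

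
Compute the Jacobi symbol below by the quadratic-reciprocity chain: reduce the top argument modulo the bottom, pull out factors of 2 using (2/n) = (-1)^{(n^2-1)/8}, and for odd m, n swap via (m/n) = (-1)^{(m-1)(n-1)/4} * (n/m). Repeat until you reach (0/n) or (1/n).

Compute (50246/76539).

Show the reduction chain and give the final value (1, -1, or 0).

-1

50246 = 2^1·25123; (2/76539) = -1 since 76539 mod 8 = 3, so (50246/76539) = (-1)^1·(25123/76539); sign now -1
reciprocity: (25123/76539) = -1·(76539/25123) since 25123 mod 4 = 3, 76539 mod 4 = 3; sign now +1
(76539/25123) = (1170/25123)   [reduce mod 25123]
1170 = 2^1·585; (2/25123) = -1 since 25123 mod 8 = 3, so (1170/25123) = (-1)^1·(585/25123); sign now -1
reciprocity: (585/25123) = +1·(25123/585) since 585 mod 4 = 1, 25123 mod 4 = 3; sign now -1
(25123/585) = (553/585)   [reduce mod 585]
reciprocity: (553/585) = +1·(585/553) since 553 mod 4 = 1, 585 mod 4 = 1; sign now -1
(585/553) = (32/553)   [reduce mod 553]
32 = 2^5·1; (2/553) = +1 since 553 mod 8 = 1, so (32/553) = (+1)^5·(1/553); sign now -1
(1/553) = 1; final value = sign = -1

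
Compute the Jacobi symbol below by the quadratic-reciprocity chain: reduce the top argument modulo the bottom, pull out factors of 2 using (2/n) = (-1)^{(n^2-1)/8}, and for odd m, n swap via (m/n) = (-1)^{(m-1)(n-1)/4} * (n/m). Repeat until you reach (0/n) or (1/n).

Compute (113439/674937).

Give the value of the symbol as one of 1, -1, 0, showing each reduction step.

reciprocity: (113439/674937) = +1·(674937/113439) since 113439 mod 4 = 3, 674937 mod 4 = 1; sign now +1
(674937/113439) = (107742/113439)   [reduce mod 113439]
107742 = 2^1·53871; (2/113439) = +1 since 113439 mod 8 = 7, so (107742/113439) = (+1)^1·(53871/113439); sign now +1
reciprocity: (53871/113439) = -1·(113439/53871) since 53871 mod 4 = 3, 113439 mod 4 = 3; sign now -1
(113439/53871) = (5697/53871)   [reduce mod 53871]
reciprocity: (5697/53871) = +1·(53871/5697) since 5697 mod 4 = 1, 53871 mod 4 = 3; sign now -1
(53871/5697) = (2598/5697)   [reduce mod 5697]
2598 = 2^1·1299; (2/5697) = +1 since 5697 mod 8 = 1, so (2598/5697) = (+1)^1·(1299/5697); sign now -1
reciprocity: (1299/5697) = +1·(5697/1299) since 1299 mod 4 = 3, 5697 mod 4 = 1; sign now -1
(5697/1299) = (501/1299)   [reduce mod 1299]
reciprocity: (501/1299) = +1·(1299/501) since 501 mod 4 = 1, 1299 mod 4 = 3; sign now -1
(1299/501) = (297/501)   [reduce mod 501]
reciprocity: (297/501) = +1·(501/297) since 297 mod 4 = 1, 501 mod 4 = 1; sign now -1
(501/297) = (204/297)   [reduce mod 297]
204 = 2^2·51; (2/297) = +1 since 297 mod 8 = 1, so (204/297) = (+1)^2·(51/297); sign now -1
reciprocity: (51/297) = +1·(297/51) since 51 mod 4 = 3, 297 mod 4 = 1; sign now -1
(297/51) = (42/51)   [reduce mod 51]
42 = 2^1·21; (2/51) = -1 since 51 mod 8 = 3, so (42/51) = (-1)^1·(21/51); sign now +1
reciprocity: (21/51) = +1·(51/21) since 21 mod 4 = 1, 51 mod 4 = 3; sign now +1
(51/21) = (9/21)   [reduce mod 21]
reciprocity: (9/21) = +1·(21/9) since 9 mod 4 = 1, 21 mod 4 = 1; sign now +1
(21/9) = (3/9)   [reduce mod 9]
reciprocity: (3/9) = +1·(9/3) since 3 mod 4 = 3, 9 mod 4 = 1; sign now +1
(9/3) = (0/3)   [reduce mod 3]
(0/3) = 0   [gcd(a, n) > 1]; final value = 0

0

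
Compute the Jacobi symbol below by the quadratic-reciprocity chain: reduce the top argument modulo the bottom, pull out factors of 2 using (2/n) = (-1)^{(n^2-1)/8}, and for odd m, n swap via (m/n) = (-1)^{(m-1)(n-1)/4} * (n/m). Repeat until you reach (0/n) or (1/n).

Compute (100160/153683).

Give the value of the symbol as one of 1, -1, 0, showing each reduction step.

0

100160 = 2^6·1565; (2/153683) = -1 since 153683 mod 8 = 3, so (100160/153683) = (-1)^6·(1565/153683); sign now +1
reciprocity: (1565/153683) = +1·(153683/1565) since 1565 mod 4 = 1, 153683 mod 4 = 3; sign now +1
(153683/1565) = (313/1565)   [reduce mod 1565]
reciprocity: (313/1565) = +1·(1565/313) since 313 mod 4 = 1, 1565 mod 4 = 1; sign now +1
(1565/313) = (0/313)   [reduce mod 313]
(0/313) = 0   [gcd(a, n) > 1]; final value = 0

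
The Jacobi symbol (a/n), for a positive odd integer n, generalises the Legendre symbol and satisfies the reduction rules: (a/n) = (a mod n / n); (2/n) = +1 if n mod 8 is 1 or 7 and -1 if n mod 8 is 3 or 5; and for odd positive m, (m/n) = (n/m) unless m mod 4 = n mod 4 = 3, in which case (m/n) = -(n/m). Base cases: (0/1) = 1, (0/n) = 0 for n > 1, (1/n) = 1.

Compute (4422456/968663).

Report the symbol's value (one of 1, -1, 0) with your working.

1

(4422456/968663): 4422456 mod 968663 = 547804, so (4422456/968663) = (547804/968663)
factor out 2^2: 547804 = 2^2·136951; with 968663 mod 8 = 7, (2/968663) = +1; sign now +1; continue with (136951/968663)
flip (136951/968663) -> (968663/136951): both odd, 136951 mod 4 = 3, 968663 mod 4 = 3, so the flip contributes -1; sign now -1
(968663/136951): 968663 mod 136951 = 10006, so (968663/136951) = (10006/136951)
factor out 2^1: 10006 = 2^1·5003; with 136951 mod 8 = 7, (2/136951) = +1; sign now -1; continue with (5003/136951)
flip (5003/136951) -> (136951/5003): both odd, 5003 mod 4 = 3, 136951 mod 4 = 3, so the flip contributes -1; sign now +1
(136951/5003): 136951 mod 5003 = 1870, so (136951/5003) = (1870/5003)
factor out 2^1: 1870 = 2^1·935; with 5003 mod 8 = 3, (2/5003) = -1; sign now -1; continue with (935/5003)
flip (935/5003) -> (5003/935): both odd, 935 mod 4 = 3, 5003 mod 4 = 3, so the flip contributes -1; sign now +1
(5003/935): 5003 mod 935 = 328, so (5003/935) = (328/935)
factor out 2^3: 328 = 2^3·41; with 935 mod 8 = 7, (2/935) = +1; sign now +1; continue with (41/935)
flip (41/935) -> (935/41): both odd, 41 mod 4 = 1, 935 mod 4 = 3, so the flip contributes +1; sign now +1
(935/41): 935 mod 41 = 33, so (935/41) = (33/41)
flip (33/41) -> (41/33): both odd, 33 mod 4 = 1, 41 mod 4 = 1, so the flip contributes +1; sign now +1
(41/33): 41 mod 33 = 8, so (41/33) = (8/33)
factor out 2^3: 8 = 2^3·1; with 33 mod 8 = 1, (2/33) = +1; sign now +1; continue with (1/33)
reached (1/33) = 1, so the symbol is +1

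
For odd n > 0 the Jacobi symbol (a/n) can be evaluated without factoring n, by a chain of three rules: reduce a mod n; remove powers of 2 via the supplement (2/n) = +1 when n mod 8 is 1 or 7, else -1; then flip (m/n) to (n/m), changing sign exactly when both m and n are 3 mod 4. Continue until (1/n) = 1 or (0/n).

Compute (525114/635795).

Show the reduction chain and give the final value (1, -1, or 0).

factor out 2^1: 525114 = 2^1·262557; with 635795 mod 8 = 3, (2/635795) = -1; sign now -1; continue with (262557/635795)
flip (262557/635795) -> (635795/262557): both odd, 262557 mod 4 = 1, 635795 mod 4 = 3, so the flip contributes +1; sign now -1
(635795/262557): 635795 mod 262557 = 110681, so (635795/262557) = (110681/262557)
flip (110681/262557) -> (262557/110681): both odd, 110681 mod 4 = 1, 262557 mod 4 = 1, so the flip contributes +1; sign now -1
(262557/110681): 262557 mod 110681 = 41195, so (262557/110681) = (41195/110681)
flip (41195/110681) -> (110681/41195): both odd, 41195 mod 4 = 3, 110681 mod 4 = 1, so the flip contributes +1; sign now -1
(110681/41195): 110681 mod 41195 = 28291, so (110681/41195) = (28291/41195)
flip (28291/41195) -> (41195/28291): both odd, 28291 mod 4 = 3, 41195 mod 4 = 3, so the flip contributes -1; sign now +1
(41195/28291): 41195 mod 28291 = 12904, so (41195/28291) = (12904/28291)
factor out 2^3: 12904 = 2^3·1613; with 28291 mod 8 = 3, (2/28291) = -1; sign now -1; continue with (1613/28291)
flip (1613/28291) -> (28291/1613): both odd, 1613 mod 4 = 1, 28291 mod 4 = 3, so the flip contributes +1; sign now -1
(28291/1613): 28291 mod 1613 = 870, so (28291/1613) = (870/1613)
factor out 2^1: 870 = 2^1·435; with 1613 mod 8 = 5, (2/1613) = -1; sign now +1; continue with (435/1613)
flip (435/1613) -> (1613/435): both odd, 435 mod 4 = 3, 1613 mod 4 = 1, so the flip contributes +1; sign now +1
(1613/435): 1613 mod 435 = 308, so (1613/435) = (308/435)
factor out 2^2: 308 = 2^2·77; with 435 mod 8 = 3, (2/435) = -1; sign now +1; continue with (77/435)
flip (77/435) -> (435/77): both odd, 77 mod 4 = 1, 435 mod 4 = 3, so the flip contributes +1; sign now +1
(435/77): 435 mod 77 = 50, so (435/77) = (50/77)
factor out 2^1: 50 = 2^1·25; with 77 mod 8 = 5, (2/77) = -1; sign now -1; continue with (25/77)
flip (25/77) -> (77/25): both odd, 25 mod 4 = 1, 77 mod 4 = 1, so the flip contributes +1; sign now -1
(77/25): 77 mod 25 = 2, so (77/25) = (2/25)
factor out 2^1: 2 = 2^1·1; with 25 mod 8 = 1, (2/25) = +1; sign now -1; continue with (1/25)
reached (1/25) = 1, so the symbol is -1

-1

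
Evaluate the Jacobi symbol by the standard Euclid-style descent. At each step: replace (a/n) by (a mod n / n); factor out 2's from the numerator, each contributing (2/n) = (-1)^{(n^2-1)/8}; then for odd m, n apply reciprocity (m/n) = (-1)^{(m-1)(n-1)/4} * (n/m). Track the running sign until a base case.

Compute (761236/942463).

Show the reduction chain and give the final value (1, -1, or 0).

1

761236 = 2^2·190309; (2/942463) = +1 since 942463 mod 8 = 7, so (761236/942463) = (+1)^2·(190309/942463); sign now +1
reciprocity: (190309/942463) = +1·(942463/190309) since 190309 mod 4 = 1, 942463 mod 4 = 3; sign now +1
(942463/190309) = (181227/190309)   [reduce mod 190309]
reciprocity: (181227/190309) = +1·(190309/181227) since 181227 mod 4 = 3, 190309 mod 4 = 1; sign now +1
(190309/181227) = (9082/181227)   [reduce mod 181227]
9082 = 2^1·4541; (2/181227) = -1 since 181227 mod 8 = 3, so (9082/181227) = (-1)^1·(4541/181227); sign now -1
reciprocity: (4541/181227) = +1·(181227/4541) since 4541 mod 4 = 1, 181227 mod 4 = 3; sign now -1
(181227/4541) = (4128/4541)   [reduce mod 4541]
4128 = 2^5·129; (2/4541) = -1 since 4541 mod 8 = 5, so (4128/4541) = (-1)^5·(129/4541); sign now +1
reciprocity: (129/4541) = +1·(4541/129) since 129 mod 4 = 1, 4541 mod 4 = 1; sign now +1
(4541/129) = (26/129)   [reduce mod 129]
26 = 2^1·13; (2/129) = +1 since 129 mod 8 = 1, so (26/129) = (+1)^1·(13/129); sign now +1
reciprocity: (13/129) = +1·(129/13) since 13 mod 4 = 1, 129 mod 4 = 1; sign now +1
(129/13) = (12/13)   [reduce mod 13]
12 = 2^2·3; (2/13) = -1 since 13 mod 8 = 5, so (12/13) = (-1)^2·(3/13); sign now +1
reciprocity: (3/13) = +1·(13/3) since 3 mod 4 = 3, 13 mod 4 = 1; sign now +1
(13/3) = (1/3)   [reduce mod 3]
(1/3) = 1; final value = sign = +1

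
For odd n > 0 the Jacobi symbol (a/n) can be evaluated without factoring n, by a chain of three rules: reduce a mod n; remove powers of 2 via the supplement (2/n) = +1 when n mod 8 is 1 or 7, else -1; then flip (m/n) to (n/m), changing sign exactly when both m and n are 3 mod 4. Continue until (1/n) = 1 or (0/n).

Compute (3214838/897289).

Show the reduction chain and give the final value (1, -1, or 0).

(3214838/897289) = (522971/897289)   [reduce mod 897289]
reciprocity: (522971/897289) = +1·(897289/522971) since 522971 mod 4 = 3, 897289 mod 4 = 1; sign now +1
(897289/522971) = (374318/522971)   [reduce mod 522971]
374318 = 2^1·187159; (2/522971) = -1 since 522971 mod 8 = 3, so (374318/522971) = (-1)^1·(187159/522971); sign now -1
reciprocity: (187159/522971) = -1·(522971/187159) since 187159 mod 4 = 3, 522971 mod 4 = 3; sign now +1
(522971/187159) = (148653/187159)   [reduce mod 187159]
reciprocity: (148653/187159) = +1·(187159/148653) since 148653 mod 4 = 1, 187159 mod 4 = 3; sign now +1
(187159/148653) = (38506/148653)   [reduce mod 148653]
38506 = 2^1·19253; (2/148653) = -1 since 148653 mod 8 = 5, so (38506/148653) = (-1)^1·(19253/148653); sign now -1
reciprocity: (19253/148653) = +1·(148653/19253) since 19253 mod 4 = 1, 148653 mod 4 = 1; sign now -1
(148653/19253) = (13882/19253)   [reduce mod 19253]
13882 = 2^1·6941; (2/19253) = -1 since 19253 mod 8 = 5, so (13882/19253) = (-1)^1·(6941/19253); sign now +1
reciprocity: (6941/19253) = +1·(19253/6941) since 6941 mod 4 = 1, 19253 mod 4 = 1; sign now +1
(19253/6941) = (5371/6941)   [reduce mod 6941]
reciprocity: (5371/6941) = +1·(6941/5371) since 5371 mod 4 = 3, 6941 mod 4 = 1; sign now +1
(6941/5371) = (1570/5371)   [reduce mod 5371]
1570 = 2^1·785; (2/5371) = -1 since 5371 mod 8 = 3, so (1570/5371) = (-1)^1·(785/5371); sign now -1
reciprocity: (785/5371) = +1·(5371/785) since 785 mod 4 = 1, 5371 mod 4 = 3; sign now -1
(5371/785) = (661/785)   [reduce mod 785]
reciprocity: (661/785) = +1·(785/661) since 661 mod 4 = 1, 785 mod 4 = 1; sign now -1
(785/661) = (124/661)   [reduce mod 661]
124 = 2^2·31; (2/661) = -1 since 661 mod 8 = 5, so (124/661) = (-1)^2·(31/661); sign now -1
reciprocity: (31/661) = +1·(661/31) since 31 mod 4 = 3, 661 mod 4 = 1; sign now -1
(661/31) = (10/31)   [reduce mod 31]
10 = 2^1·5; (2/31) = +1 since 31 mod 8 = 7, so (10/31) = (+1)^1·(5/31); sign now -1
reciprocity: (5/31) = +1·(31/5) since 5 mod 4 = 1, 31 mod 4 = 3; sign now -1
(31/5) = (1/5)   [reduce mod 5]
(1/5) = 1; final value = sign = -1

-1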